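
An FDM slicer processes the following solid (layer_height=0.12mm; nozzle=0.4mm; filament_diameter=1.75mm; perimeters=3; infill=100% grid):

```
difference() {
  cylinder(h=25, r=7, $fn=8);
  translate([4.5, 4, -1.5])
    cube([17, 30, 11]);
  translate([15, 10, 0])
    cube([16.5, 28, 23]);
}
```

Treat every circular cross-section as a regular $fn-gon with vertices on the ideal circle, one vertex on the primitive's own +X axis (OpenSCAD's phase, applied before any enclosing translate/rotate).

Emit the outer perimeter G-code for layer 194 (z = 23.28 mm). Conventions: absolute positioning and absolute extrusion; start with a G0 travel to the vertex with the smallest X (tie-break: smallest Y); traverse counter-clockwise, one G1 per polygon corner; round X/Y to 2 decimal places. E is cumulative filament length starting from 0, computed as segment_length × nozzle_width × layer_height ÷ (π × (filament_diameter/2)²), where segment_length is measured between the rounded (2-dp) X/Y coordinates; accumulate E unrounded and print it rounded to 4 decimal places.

At z = 23.28 mm: the r=7 cylinder gives a regular 8-gon of circumradius 7 (constant along its height); the cube at (4.5, 4) does not reach this height (z outside [-1.5, 9.5]); the cube at (15, 10) is absent (z outside [0, 23]); Subtracting the remaining from the first: none of the subtracted shapes is present at this height, so the r=7 cylinder is unchanged — 1 connected region. The outline is a single polygon with 8 vertices. Extrusion per mm of travel: 0.4 × 0.12 / (π × 0.875²) = 0.019956. Accumulating E over each segment gives final E = 0.8554.

G0 X-7.00 Y0.00 Z23.28
G1 X-4.95 Y-4.95 E0.1069
G1 X0.00 Y-7.00 E0.2138
G1 X4.95 Y-4.95 E0.3208
G1 X7.00 Y0.00 E0.4277
G1 X4.95 Y4.95 E0.5346
G1 X0.00 Y7.00 E0.6415
G1 X-4.95 Y4.95 E0.7484
G1 X-7.00 Y0.00 E0.8554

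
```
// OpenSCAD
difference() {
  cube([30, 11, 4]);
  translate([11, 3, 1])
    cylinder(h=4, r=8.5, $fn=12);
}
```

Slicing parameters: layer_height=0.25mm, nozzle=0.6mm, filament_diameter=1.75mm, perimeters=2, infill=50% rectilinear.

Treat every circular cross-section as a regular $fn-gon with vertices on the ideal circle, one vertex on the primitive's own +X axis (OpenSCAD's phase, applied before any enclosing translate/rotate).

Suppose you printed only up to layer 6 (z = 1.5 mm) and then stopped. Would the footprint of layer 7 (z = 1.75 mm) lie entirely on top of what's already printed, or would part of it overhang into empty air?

Compare the two slices. At z = 1.5: the 30×11 cube contributes its full rectangle (area 330.00 mm²); the r=8.5 cylinder at (11, 3) gives a regular 12-gon of circumradius 8.5 (constant along its height) (area = (12/2)·8.500²·sin(360°/12) = 216.75 mm²); After the difference (first − rest): starting from the 30×11 cube (330.00 mm²), the r=8.5 cylinder at (11, 3) partially overlaps it — only the 156.03 mm² overlap (of its 216.75 mm²) is removed, clipping the outline — area = 173.97 mm². At z = 1.75: the 30×11 cube contributes its full rectangle (area 330.00 mm²); the r=8.5 cylinder at (11, 3) gives a regular 12-gon of circumradius 8.5 (constant along its height) (area = (12/2)·8.500²·sin(360°/12) = 216.75 mm²); After the difference (first − rest): starting from the 30×11 cube (330.00 mm²), the r=8.5 cylinder at (11, 3) partially overlaps it — only the 156.03 mm² overlap (of its 216.75 mm²) is removed, clipping the outline — area = 173.97 mm². Checking containment: the cross-section at z = 1.75 is a subset of the cross-section at z = 1.5.

entirely on top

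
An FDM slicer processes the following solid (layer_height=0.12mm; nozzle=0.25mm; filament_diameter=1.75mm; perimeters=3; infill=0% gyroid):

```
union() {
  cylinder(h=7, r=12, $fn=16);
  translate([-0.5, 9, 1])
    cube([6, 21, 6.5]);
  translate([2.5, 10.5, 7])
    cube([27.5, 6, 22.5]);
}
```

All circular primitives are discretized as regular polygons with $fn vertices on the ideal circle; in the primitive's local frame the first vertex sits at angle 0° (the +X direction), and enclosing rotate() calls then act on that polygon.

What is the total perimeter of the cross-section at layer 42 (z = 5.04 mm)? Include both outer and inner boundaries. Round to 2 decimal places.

112.25 mm

At z = 5.04 mm: the r=12 cylinder contributes a regular 16-gon of circumradius 12 (perimeter = 2·16·12.000·sin(180°/16) = 74.91 mm); the 6×21 cube at (-0.5, 9) contributes its full rectangle (perimeter 54.00 mm); the cube at (2.5, 10.5) is not intersected at this z (z outside [7, 29.5]); Merging all regions: the regions partially overlap (shared area 14.77 mm²), so the edge portions inside another operand are dropped and the merged outline is re-measured after clipping — boundary = 112.25 mm. Overall, the cross-section is a single solid region. Total boundary length (outer) = 112.25 mm.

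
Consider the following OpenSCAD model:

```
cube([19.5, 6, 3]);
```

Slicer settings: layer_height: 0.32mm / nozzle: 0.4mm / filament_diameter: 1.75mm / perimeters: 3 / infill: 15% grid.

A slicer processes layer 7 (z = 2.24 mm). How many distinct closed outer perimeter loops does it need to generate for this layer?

1

At z = 2.24 mm: the 19.5×6 cube contributes its full rectangle. The result has 1 disconnected region.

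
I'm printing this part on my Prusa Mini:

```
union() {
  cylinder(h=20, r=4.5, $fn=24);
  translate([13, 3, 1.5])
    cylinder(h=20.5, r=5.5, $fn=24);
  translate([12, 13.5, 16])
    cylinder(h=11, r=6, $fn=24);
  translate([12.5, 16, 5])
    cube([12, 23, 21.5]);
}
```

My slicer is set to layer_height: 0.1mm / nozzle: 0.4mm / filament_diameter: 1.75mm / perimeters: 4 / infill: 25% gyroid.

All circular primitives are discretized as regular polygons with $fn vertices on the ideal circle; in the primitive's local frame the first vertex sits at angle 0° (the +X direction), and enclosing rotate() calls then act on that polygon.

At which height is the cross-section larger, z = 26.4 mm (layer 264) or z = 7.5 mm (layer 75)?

layer 75 (z = 7.5 mm)

Layer 264 (z = 26.4): the cylinder does not reach this height (z outside [0, 20]); the cylinder at (13, 3) is not intersected at this z (z outside [1.5, 22]); the r=6 cylinder at (12, 13.5) gives a regular 24-gon of circumradius 6 (constant along its height) (area = (24/2)·6.000²·sin(360°/24) = 111.81 mm²); the cube at (12.5, 16) is present — its section is the full 12×23 rectangle (area 276.00 mm²); Taking the union: the regions partially overlap — summed areas 387.81 mm² minus the doubly-counted overlap 11.76 mm² gives 376.05 mm² — area = 376.05 mm². So its area = 376.05 mm². Layer 75 (z = 7.5): the cylinder: section is a regular 24-gon, circumradius r=4.5 (area = (24/2)·4.500²·sin(360°/24) = 62.89 mm²); the r=5.5 cylinder at (13, 3) gives a regular 24-gon of circumradius 5.5 (constant along its height) (area = (24/2)·5.500²·sin(360°/24) = 93.95 mm²); the cylinder at (12, 13.5) does not reach this height (z outside [16, 27]); the cube at (12.5, 16) is present — its section is the full 12×23 rectangle (area 276.00 mm²); Merging all regions: the 3 present regions are separate (no shared area or edge), so areas and boundary lengths simply add and each stays a separate island — area = 432.84 mm². So its area = 432.84 mm². Layer 75 is larger (432.84 vs 376.05 mm²).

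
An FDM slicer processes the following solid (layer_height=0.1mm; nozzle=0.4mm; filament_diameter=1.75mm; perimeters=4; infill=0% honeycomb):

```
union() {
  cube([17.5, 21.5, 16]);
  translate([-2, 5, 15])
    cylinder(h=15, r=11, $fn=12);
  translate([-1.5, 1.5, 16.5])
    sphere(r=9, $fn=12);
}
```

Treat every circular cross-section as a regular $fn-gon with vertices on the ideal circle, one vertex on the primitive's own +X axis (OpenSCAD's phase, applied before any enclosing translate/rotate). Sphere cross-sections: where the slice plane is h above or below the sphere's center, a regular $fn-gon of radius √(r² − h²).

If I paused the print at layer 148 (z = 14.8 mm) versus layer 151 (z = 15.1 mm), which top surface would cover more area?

layer 151 (z = 15.1 mm)

Layer 148 (z = 14.8): the 17.5×21.5 cube contributes its full rectangle (area 376.25 mm²); the cylinder at (-2, 5) does not reach this height (z outside [15, 30]); the r=9 sphere at (-1.5, 1.5) contributes a regular 12-gon of circumradius √(9²−1.7²) = 8.838 (area = (12/2)·8.838²·sin(360°/12) = 234.33 mm²); Taking the union: the regions partially overlap — summed areas 610.58 mm² minus the doubly-counted overlap 56.33 mm² gives 554.25 mm² — area = 554.25 mm². So its area = 554.25 mm². Layer 151 (z = 15.1): the cube is present — its section is the full 17.5×21.5 rectangle (area 376.25 mm²); the r=11 cylinder at (-2, 5) gives a regular 12-gon of circumradius 11 (constant along its height) (area = (12/2)·11.000²·sin(360°/12) = 363.00 mm²); the r=9 sphere at (-1.5, 1.5) contributes a regular 12-gon of circumradius √(9²−1.4²) = 8.890 (area = (12/2)·8.890²·sin(360°/12) = 237.12 mm²); Taking the union: the regions partially overlap — summed areas 976.37 mm² minus the doubly-counted overlap 330.37 mm² gives 646.00 mm² — area = 646.00 mm². So its area = 646.00 mm². Layer 151 is larger (646.00 vs 554.25 mm²).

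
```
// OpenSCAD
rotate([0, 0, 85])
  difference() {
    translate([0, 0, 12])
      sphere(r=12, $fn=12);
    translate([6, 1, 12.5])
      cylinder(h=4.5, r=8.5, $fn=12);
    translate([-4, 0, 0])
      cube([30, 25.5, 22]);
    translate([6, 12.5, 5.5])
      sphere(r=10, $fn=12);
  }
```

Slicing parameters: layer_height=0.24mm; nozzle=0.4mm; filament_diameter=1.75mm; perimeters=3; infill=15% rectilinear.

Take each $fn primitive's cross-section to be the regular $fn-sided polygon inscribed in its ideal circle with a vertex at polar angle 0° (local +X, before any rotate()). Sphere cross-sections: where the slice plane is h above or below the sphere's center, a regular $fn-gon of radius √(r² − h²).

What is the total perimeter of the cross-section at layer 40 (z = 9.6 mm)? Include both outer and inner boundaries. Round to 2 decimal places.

At z = 9.6 mm: the r=12 sphere slices to a regular 12-gon of circumradius 11.758 (√(r²−h²) with h=2.4 from center) (perimeter = 2·12·11.758·sin(180°/12) = 73.03 mm); the cylinder at (6, 1) does not reach this height (z outside [12.5, 17]); the 30×25.5 cube at (-4, 0) contributes its full rectangle (perimeter 111.00 mm); the sphere at (6, 12.5): section is a regular 12-gon, circumradius = √(r²−h²) = √(10²−4.1²) = 9.121 (perimeter = 2·12·9.121·sin(180°/12) = 56.66 mm); After the difference (first − rest): starting from the r=12 sphere, the 30×25.5 cube at (-4, 0) partially overlaps it — only the 148.57 mm² overlap (of its 765.00 mm²) is removed, clipping the outline; the r=10 sphere at (6, 12.5) misses the remaining region (no effect) — boundary = 77.08 mm; (whole slice rotated 85° about Z — lengths, areas and connectivity unchanged). Overall, the cross-section is a single solid region. Total boundary length (outer) = 77.08 mm.

77.08 mm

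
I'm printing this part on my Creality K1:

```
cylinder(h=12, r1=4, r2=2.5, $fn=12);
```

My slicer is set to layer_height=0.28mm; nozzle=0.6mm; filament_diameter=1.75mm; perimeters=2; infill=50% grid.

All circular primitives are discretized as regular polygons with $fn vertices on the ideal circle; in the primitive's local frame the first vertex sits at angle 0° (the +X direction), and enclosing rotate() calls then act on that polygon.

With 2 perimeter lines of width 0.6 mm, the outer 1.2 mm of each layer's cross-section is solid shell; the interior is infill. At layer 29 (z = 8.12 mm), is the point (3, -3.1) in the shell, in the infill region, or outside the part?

At z = 8.12 mm: the cone: at t=0.677 of its height the radius interpolates to r₁+(r₂−r₁)t = 2.985, giving a regular 12-gon of that circumradius. Overall, the cross-section is a single solid region. The nearest boundary edge runs (1.49, -2.59)→(2.59, -1.49); distance from the point to it = 1.43 mm. The point is not inside any of the regions above, so it lies outside the cross-section (1.43 mm from the nearest boundary).

outside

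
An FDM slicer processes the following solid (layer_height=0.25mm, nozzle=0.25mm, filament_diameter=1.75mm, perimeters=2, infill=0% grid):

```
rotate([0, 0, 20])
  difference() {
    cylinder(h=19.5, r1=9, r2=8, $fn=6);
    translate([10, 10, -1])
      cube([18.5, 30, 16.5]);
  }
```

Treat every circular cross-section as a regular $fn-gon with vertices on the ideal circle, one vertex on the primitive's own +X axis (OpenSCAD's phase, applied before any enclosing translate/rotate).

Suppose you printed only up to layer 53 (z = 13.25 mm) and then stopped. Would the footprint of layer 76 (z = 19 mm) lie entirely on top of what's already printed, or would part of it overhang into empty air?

Compare the two slices. At z = 13.25: the cone contributes a regular 6-gon of circumradius 8.321 (interpolated between r1=9 and r2=8 at t=0.679) (area = (6/2)·8.321²·sin(360°/6) = 179.87 mm²); the cube at (10, 10) (footprint 18.5×30) is included at this height (area 555.00 mm²); Subtracting the remaining from the first: starting from the cone (179.87 mm²), the 18.5×30 cube at (10, 10) misses the remaining region (no effect) — area = 179.87 mm²; (rotated 20° about Z; rotation is an isometry so areas/perimeters/island counts are preserved). At z = 19: the cone: at t=0.974 of its height the radius interpolates to r₁+(r₂−r₁)t = 8.026, giving a regular 6-gon of that circumradius (area = (6/2)·8.026²·sin(360°/6) = 167.34 mm²); the cube at (10, 10) is absent (z outside [-1, 15.5]); Taking the first minus the rest: none of the subtracted shapes is present at this height, so the cone is unchanged — area = 167.34 mm²; (whole slice rotated 20° about Z — lengths, areas and connectivity unchanged). Checking containment: the cross-section at z = 19 is a subset of the cross-section at z = 13.25.

entirely on top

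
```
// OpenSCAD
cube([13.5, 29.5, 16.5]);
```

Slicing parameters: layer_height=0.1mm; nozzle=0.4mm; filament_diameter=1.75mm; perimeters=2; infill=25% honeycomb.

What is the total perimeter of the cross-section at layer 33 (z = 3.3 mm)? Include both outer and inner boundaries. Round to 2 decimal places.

At z = 3.3 mm: the cube (footprint 13.5×29.5) is included at this height (perimeter 86.00 mm). Overall, the cross-section is a single solid region. Total boundary length (outer) = 86.00 mm.

86.00 mm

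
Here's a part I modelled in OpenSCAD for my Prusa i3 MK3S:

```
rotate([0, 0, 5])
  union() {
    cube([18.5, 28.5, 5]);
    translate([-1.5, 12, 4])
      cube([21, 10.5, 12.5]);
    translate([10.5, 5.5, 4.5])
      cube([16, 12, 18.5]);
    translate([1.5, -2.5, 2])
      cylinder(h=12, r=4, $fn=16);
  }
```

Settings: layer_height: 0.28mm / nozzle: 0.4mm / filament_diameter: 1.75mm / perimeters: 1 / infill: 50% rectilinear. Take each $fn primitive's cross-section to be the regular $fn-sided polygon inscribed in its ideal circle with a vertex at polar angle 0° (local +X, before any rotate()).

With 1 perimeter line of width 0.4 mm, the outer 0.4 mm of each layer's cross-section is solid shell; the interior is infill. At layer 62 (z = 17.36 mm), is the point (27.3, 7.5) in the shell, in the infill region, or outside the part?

At z = 17.36 mm: the cube is not intersected at this z (z outside [0, 5]); the cube at (-1.5, 12) does not reach this height (z outside [4, 16.5]); the cube at (10.5, 5.5) is present — its section is the full 16×12 rectangle; the cylinder at (1.5, -2.5) does not reach this height (z outside [2, 14]); Merging all regions: only the 16×12 cube at (10.5, 5.5) is present, so the union is just that shape — 1 connected region; (whole slice rotated 5° about Z — lengths, areas and connectivity unchanged). Overall, the cross-section is a single solid region. Undo the 5° rotation: the query point maps to (27.850, 5.092) in the un-rotated model frame. The nearest boundary edge runs (10.50, 5.50)→(26.50, 5.50); distance from the point to it = 1.41 mm. The point is not inside any of the regions above, so it lies outside the cross-section (1.41 mm from the nearest boundary).

outside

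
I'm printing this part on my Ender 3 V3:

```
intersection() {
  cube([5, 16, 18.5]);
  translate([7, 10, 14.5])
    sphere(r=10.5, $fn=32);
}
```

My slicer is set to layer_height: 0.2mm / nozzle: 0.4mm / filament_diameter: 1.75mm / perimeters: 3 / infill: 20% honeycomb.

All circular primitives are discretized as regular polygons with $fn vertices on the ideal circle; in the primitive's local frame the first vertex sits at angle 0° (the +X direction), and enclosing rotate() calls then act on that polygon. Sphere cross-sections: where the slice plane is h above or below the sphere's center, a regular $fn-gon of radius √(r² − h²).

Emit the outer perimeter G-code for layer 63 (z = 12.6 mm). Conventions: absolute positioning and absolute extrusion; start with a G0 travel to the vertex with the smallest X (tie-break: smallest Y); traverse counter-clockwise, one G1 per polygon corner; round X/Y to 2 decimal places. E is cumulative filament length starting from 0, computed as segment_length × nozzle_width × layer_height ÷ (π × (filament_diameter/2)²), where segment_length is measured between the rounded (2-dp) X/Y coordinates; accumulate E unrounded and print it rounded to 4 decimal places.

At z = 12.6 mm: the cube is present — its section is the full 5×16 rectangle; the r=10.5 sphere at (7, 10) slices to a regular 32-gon of circumradius 10.327 (√(r²−h²) with h=1.9 from center); Taking the intersection: the r=10.5 sphere at (7, 10) partially overlaps the 5×16 cube; clipping to the common part keeps 75.54 mm² — 1 connected region. The outline is a single polygon with 7 vertices. Extrusion per mm of travel: 0.4 × 0.2 / (π × 0.875²) = 0.033260. Accumulating E over each segment gives final E = 1.3380.

G0 X0.00 Y2.45 Z12.60
G1 X1.26 Y1.41 E0.0543
G1 X3.05 Y0.46 E0.1217
G1 X4.56 Y0.00 E0.1742
G1 X5.00 Y0.00 E0.1889
G1 X5.00 Y16.00 E0.7210
G1 X0.00 Y16.00 E0.8873
G1 X0.00 Y2.45 E1.3380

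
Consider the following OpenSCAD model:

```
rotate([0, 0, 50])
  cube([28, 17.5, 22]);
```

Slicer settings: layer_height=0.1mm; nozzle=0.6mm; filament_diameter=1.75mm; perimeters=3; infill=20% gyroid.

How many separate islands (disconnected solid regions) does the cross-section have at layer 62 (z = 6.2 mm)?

1

At z = 6.2 mm: the cube (footprint 28×17.5) is included at this height; (rotated 50° about Z; rotation is an isometry so areas/perimeters/island counts are preserved). Overall, the cross-section is a single solid region. Island count = 1.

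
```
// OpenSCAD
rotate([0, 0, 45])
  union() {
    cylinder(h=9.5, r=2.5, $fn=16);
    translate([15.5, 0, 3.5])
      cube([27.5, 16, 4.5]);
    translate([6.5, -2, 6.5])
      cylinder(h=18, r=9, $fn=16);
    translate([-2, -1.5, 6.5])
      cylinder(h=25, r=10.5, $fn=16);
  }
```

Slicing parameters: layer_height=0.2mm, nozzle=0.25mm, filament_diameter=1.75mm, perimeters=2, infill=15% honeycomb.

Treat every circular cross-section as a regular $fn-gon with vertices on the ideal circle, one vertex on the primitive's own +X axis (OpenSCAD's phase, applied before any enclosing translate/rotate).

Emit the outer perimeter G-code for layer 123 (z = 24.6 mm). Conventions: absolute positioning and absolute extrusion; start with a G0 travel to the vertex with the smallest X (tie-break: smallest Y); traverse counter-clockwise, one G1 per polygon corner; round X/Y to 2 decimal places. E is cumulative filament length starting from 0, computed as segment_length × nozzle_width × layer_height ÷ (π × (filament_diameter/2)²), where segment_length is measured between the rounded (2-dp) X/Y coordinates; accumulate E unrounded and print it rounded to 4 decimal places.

At z = 24.6 mm: the cylinder is absent (z outside [0, 9.5]); the cube at (15.5, 0) is absent (z outside [3.5, 8]); the cylinder at (6.5, -2) is absent (z outside [6.5, 24.5]); the cylinder at (-2, -1.5): section is a regular 16-gon, circumradius r=10.5; Taking the union: only the r=10.5 cylinder at (-2, -1.5) is present, so the union is just that shape — 1 connected region; (rotated 45° about Z; rotation is an isometry so areas/perimeters/island counts are preserved). The outline is a single polygon with 16 vertices. Extrusion per mm of travel: 0.25 × 0.2 / (π × 0.875²) = 0.020788. Accumulating E over each segment gives final E = 1.3627.

G0 X-10.85 Y-2.47 Z24.60
G1 X-10.05 Y-6.49 E0.0852
G1 X-7.78 Y-9.90 E0.1704
G1 X-4.37 Y-12.18 E0.2556
G1 X-0.35 Y-12.97 E0.3408
G1 X3.66 Y-12.18 E0.4258
G1 X7.07 Y-9.90 E0.5110
G1 X9.35 Y-6.49 E0.5963
G1 X10.15 Y-2.47 E0.6815
G1 X9.35 Y1.54 E0.7665
G1 X7.07 Y4.95 E0.8518
G1 X3.66 Y7.23 E0.9370
G1 X-0.35 Y8.03 E1.0220
G1 X-4.37 Y7.23 E1.1073
G1 X-7.78 Y4.95 E1.1925
G1 X-10.05 Y1.54 E1.2777
G1 X-10.85 Y-2.47 E1.3627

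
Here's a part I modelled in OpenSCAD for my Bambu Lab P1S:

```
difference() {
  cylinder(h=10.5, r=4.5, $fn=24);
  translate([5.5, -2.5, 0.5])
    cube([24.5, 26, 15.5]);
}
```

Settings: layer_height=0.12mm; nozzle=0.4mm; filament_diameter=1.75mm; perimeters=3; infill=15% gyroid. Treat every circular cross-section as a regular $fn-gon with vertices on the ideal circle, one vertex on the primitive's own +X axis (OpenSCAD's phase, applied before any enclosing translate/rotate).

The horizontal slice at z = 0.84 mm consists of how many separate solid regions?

1

At z = 0.84 mm: the r=4.5 cylinder contributes a regular 24-gon of circumradius 4.5; the cube at (5.5, -2.5) is present — its section is the full 24.5×26 rectangle; Subtracting the remaining from the first: starting from the r=4.5 cylinder, the 24.5×26 cube at (5.5, -2.5) misses the remaining region (no effect) — 1 connected region. The result has 1 disconnected region.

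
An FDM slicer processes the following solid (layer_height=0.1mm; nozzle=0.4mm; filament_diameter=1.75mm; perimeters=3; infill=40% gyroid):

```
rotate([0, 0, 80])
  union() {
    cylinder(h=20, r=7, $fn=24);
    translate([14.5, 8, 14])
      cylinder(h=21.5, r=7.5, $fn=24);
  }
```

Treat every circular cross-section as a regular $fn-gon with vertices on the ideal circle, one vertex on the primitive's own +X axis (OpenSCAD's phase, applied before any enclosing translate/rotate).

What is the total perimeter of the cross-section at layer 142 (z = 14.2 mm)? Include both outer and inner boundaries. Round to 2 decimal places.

90.85 mm

At z = 14.2 mm: the r=7 cylinder contributes a regular 24-gon of circumradius 7 (perimeter = 2·24·7.000·sin(180°/24) = 43.86 mm); the r=7.5 cylinder at (14.5, 8) contributes a regular 24-gon of circumradius 7.5 (perimeter = 2·24·7.500·sin(180°/24) = 46.99 mm); Combining (union): the 2 present regions are separate (no shared area or edge), so areas and boundary lengths simply add and each stays a separate island — boundary = 90.85 mm; (whole slice rotated 80° about Z — lengths, areas and connectivity unchanged). Overall, the cross-section has 2 separate islands. Total boundary length (outer) = 90.85 mm.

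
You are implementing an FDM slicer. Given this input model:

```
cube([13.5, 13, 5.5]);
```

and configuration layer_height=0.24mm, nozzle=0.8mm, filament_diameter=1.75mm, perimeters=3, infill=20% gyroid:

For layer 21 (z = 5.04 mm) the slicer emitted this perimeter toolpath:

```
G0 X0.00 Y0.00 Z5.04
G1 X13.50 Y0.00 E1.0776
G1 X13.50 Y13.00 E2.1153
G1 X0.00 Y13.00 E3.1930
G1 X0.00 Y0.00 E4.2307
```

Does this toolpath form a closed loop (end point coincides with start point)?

yes

Start point (G0): (0.00, 0.00). End point (last G1): the path returns to the start — closed.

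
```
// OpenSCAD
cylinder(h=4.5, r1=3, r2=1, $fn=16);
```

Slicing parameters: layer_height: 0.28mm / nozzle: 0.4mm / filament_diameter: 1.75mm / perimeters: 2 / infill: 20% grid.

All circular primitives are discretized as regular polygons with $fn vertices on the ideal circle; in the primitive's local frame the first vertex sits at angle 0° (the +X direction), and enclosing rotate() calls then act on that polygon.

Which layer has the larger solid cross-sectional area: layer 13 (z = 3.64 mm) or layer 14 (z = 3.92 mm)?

layer 13 (z = 3.64 mm)

Layer 13 (z = 3.64): the cone: at t=0.809 of its height the radius interpolates to r₁+(r₂−r₁)t = 1.382, giving a regular 16-gon of that circumradius (area = (16/2)·1.382²·sin(360°/16) = 5.85 mm²). So its area = 5.85 mm². Layer 14 (z = 3.92): the cone: at t=0.871 of its height the radius interpolates to r₁+(r₂−r₁)t = 1.258, giving a regular 16-gon of that circumradius (area = (16/2)·1.258²·sin(360°/16) = 4.84 mm²). So its area = 4.84 mm². Layer 13 is larger (5.85 vs 4.84 mm²).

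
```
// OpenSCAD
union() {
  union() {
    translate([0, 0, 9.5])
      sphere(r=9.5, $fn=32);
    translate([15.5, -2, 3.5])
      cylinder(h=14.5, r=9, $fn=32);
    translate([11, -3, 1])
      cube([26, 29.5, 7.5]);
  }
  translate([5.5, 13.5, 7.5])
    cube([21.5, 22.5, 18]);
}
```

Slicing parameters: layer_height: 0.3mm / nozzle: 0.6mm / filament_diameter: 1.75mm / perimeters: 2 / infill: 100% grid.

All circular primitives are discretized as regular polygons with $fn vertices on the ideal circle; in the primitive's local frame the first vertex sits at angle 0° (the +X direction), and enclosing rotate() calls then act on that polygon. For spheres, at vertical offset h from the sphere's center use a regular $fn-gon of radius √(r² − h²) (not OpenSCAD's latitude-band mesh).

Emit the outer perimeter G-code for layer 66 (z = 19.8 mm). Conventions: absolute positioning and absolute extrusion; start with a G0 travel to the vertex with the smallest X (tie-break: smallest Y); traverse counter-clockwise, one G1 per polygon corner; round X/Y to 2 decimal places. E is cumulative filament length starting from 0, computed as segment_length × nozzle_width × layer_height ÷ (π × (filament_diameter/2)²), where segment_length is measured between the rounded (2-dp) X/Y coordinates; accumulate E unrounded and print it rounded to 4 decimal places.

G0 X5.50 Y13.50 Z19.80
G1 X27.00 Y13.50 E1.6090
G1 X27.00 Y36.00 E3.2928
G1 X5.50 Y36.00 E4.9017
G1 X5.50 Y13.50 E6.5855

At z = 19.8 mm: the sphere does not reach this height (|z−center|=10.300 > r=9.5); the cylinder at (15.5, -2) does not reach this height (z outside [3.5, 18]); the cube at (11, -3) does not reach this height (z outside [1, 8.5]); Combining (union): nothing is present at this height; the 21.5×22.5 cube at (5.5, 13.5) contributes its full rectangle; Taking the union: only the 21.5×22.5 cube at (5.5, 13.5) is present, so the union is just that shape — 1 connected region. The outline is a single polygon with 4 vertices. Extrusion per mm of travel: 0.6 × 0.3 / (π × 0.875²) = 0.074835. Accumulating E over each segment gives final E = 6.5855.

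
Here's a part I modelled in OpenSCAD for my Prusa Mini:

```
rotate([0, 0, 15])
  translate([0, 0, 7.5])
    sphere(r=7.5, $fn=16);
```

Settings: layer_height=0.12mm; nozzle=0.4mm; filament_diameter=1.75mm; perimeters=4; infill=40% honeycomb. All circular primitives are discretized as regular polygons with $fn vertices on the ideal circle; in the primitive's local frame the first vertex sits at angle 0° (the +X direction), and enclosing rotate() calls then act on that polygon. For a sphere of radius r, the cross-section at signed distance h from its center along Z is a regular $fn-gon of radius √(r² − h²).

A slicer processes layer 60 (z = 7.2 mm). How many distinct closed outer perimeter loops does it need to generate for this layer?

1

At z = 7.2 mm: the r=7.5 sphere contributes a regular 16-gon of circumradius √(7.5²−0.3²) = 7.494; (rotated 15° about Z; rotation is an isometry so areas/perimeters/island counts are preserved). The result has 1 disconnected region.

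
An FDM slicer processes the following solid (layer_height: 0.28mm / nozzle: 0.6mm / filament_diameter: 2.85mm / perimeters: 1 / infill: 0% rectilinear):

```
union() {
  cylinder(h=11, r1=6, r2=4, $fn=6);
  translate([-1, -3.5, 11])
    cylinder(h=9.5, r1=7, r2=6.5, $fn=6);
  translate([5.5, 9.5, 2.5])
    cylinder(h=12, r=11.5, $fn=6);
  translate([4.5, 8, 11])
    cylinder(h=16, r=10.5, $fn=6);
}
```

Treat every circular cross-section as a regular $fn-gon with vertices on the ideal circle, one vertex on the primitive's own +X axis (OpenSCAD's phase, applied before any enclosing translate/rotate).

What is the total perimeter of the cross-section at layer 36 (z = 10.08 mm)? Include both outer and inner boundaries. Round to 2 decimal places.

76.29 mm

At z = 10.08 mm: the cone contributes a regular 6-gon of circumradius 4.167 (interpolated between r1=6 and r2=4 at t=0.916) (perimeter = 2·6·4.167·sin(180°/6) = 25.00 mm); the cone at (-1, -3.5) does not reach this height (z outside [11, 20.5]); the r=11.5 cylinder at (5.5, 9.5) contributes a regular 6-gon of circumradius 11.5 (perimeter = 2·6·11.500·sin(180°/6) = 69.00 mm); the cylinder at (4.5, 8) is absent (z outside [11, 27]); Combining (union): the regions partially overlap (shared area 18.81 mm²), so the edge portions inside another operand are dropped and the merged outline is re-measured after clipping — boundary = 76.29 mm. Overall, the cross-section is a single solid region. Total boundary length (outer) = 76.29 mm.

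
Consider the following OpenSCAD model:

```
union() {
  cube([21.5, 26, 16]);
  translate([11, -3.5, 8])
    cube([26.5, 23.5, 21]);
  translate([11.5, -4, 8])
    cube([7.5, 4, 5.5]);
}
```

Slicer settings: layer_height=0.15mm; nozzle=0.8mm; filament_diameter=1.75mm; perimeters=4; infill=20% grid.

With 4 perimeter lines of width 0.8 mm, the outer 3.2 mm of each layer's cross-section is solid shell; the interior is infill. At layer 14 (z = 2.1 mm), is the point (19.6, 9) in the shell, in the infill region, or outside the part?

At z = 2.1 mm: the 21.5×26 cube contributes its full rectangle; the cube at (11, -3.5) is absent (z outside [8, 29]); the cube at (11.5, -4) does not reach this height (z outside [8, 13.5]); Combining (union): only the 21.5×26 cube is present, so the union is just that shape — 1 connected region. Overall, the cross-section is a single solid region. The nearest boundary edge runs (21.50, 0.00)→(21.50, 26.00); distance from the point to it = 1.90 mm. The point is inside the cross-section, 1.90 mm from the nearest boundary — within the 3.2 mm shell band (4 × 0.8).

shell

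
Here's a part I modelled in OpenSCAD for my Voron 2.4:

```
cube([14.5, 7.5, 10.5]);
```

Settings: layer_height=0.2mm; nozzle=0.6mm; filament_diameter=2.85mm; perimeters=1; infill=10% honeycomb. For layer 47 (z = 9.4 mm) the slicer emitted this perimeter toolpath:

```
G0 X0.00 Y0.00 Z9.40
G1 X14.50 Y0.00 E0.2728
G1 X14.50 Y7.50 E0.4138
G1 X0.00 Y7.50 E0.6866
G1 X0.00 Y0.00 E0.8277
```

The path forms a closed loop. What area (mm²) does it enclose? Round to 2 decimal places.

108.75 mm²

Apply the shoelace formula to the sequence of (X, Y) vertices; enclosed area = 108.75 mm².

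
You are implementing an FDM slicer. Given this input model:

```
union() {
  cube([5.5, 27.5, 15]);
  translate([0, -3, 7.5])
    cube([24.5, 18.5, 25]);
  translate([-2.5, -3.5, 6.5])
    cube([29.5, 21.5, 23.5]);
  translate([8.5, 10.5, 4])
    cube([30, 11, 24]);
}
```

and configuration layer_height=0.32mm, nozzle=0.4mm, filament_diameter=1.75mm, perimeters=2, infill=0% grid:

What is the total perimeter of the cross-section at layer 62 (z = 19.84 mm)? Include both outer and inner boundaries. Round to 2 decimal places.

132.00 mm

At z = 19.84 mm: the cube is absent (z outside [0, 15]); the cube at (0, -3) is present — its section is the full 24.5×18.5 rectangle (perimeter 86.00 mm); the cube at (-2.5, -3.5) (footprint 29.5×21.5) is included at this height (perimeter 102.00 mm); the cube at (8.5, 10.5) (footprint 30×11) is included at this height (perimeter 82.00 mm); Combining (union): the regions partially overlap (shared area 592.00 mm²), so the edge portions inside another operand are dropped and the merged outline is re-measured after clipping — boundary = 132.00 mm. Overall, the cross-section is a single solid region. Total boundary length (outer) = 132.00 mm.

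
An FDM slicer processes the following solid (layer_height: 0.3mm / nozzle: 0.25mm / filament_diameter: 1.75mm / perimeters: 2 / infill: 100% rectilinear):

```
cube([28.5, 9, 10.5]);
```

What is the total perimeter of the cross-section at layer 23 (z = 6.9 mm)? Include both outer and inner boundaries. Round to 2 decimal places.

75.00 mm

At z = 6.9 mm: the cube (footprint 28.5×9) is included at this height (perimeter 75.00 mm). Overall, the cross-section is a single solid region. Total boundary length (outer) = 75.00 mm.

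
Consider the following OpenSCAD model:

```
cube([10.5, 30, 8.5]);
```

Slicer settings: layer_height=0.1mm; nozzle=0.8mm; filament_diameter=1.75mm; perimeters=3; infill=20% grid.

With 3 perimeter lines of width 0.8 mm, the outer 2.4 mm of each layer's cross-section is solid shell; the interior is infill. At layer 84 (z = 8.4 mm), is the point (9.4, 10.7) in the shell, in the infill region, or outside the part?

At z = 8.4 mm: the 10.5×30 cube contributes its full rectangle. Overall, the cross-section is a single solid region. The nearest boundary edge runs (10.50, 0.00)→(10.50, 30.00); distance from the point to it = 1.10 mm. The point is inside the cross-section, 1.10 mm from the nearest boundary — within the 2.4 mm shell band (3 × 0.8).

shell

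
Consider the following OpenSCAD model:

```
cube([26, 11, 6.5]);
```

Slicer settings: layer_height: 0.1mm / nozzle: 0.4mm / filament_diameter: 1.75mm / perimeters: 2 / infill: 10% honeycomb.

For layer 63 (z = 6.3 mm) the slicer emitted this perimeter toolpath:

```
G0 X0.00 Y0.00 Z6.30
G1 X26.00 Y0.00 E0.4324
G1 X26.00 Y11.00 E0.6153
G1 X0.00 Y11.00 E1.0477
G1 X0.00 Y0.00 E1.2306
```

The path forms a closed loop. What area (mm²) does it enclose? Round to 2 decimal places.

286.00 mm²

Apply the shoelace formula to the sequence of (X, Y) vertices; enclosed area = 286.00 mm².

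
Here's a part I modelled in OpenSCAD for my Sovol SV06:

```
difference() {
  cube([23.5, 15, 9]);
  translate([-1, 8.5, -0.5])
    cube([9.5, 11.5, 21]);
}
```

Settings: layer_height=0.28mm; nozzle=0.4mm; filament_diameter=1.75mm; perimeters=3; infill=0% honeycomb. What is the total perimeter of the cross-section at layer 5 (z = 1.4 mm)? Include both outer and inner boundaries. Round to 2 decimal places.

77.00 mm

At z = 1.4 mm: the cube (footprint 23.5×15) is included at this height (perimeter 77.00 mm); the cube at (-1, 8.5) (footprint 9.5×11.5) is included at this height (perimeter 42.00 mm); After the difference (first − rest): starting from the 23.5×15 cube, the 9.5×11.5 cube at (-1, 8.5) partially overlaps it — only the 55.25 mm² overlap (of its 109.25 mm²) is removed, clipping the outline — boundary = 77.00 mm. Overall, the cross-section is a single solid region. Total boundary length (outer) = 77.00 mm.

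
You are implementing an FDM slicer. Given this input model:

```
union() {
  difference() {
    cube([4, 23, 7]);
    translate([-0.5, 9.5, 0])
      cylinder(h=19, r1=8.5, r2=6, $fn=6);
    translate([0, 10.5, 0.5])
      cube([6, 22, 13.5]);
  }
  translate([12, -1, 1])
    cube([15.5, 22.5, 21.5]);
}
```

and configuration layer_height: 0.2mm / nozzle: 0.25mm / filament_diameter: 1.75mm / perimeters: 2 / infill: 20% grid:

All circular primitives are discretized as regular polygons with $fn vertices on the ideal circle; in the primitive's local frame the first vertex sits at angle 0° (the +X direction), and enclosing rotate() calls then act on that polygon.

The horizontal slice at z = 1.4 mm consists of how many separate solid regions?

At z = 1.4 mm: the cube is present — its section is the full 4×23 rectangle; the cone at (-0.5, 9.5): at t=0.074 of its height the radius interpolates to r₁+(r₂−r₁)t = 8.316, giving a regular 6-gon of that circumradius; the 6×22 cube at (0, 10.5) contributes its full rectangle; Subtracting the remaining from the first: starting from the 4×23 cube, the cone at (-0.5, 9.5) partially overlaps it — only the 57.41 mm² overlap (of its 179.66 mm²) is removed, clipping the outline; the 6×22 cube at (0, 10.5) partially overlaps it — only the 25.29 mm² overlap (of its 132.00 mm²) is removed, clipping the outline — 1 connected region; the 15.5×22.5 cube at (12, -1) contributes its full rectangle; Merging all regions: the 2 present regions are separate (no shared area or edge), so areas and boundary lengths simply add and each stays a separate island — 2 connected regions. The result has 2 disconnected regions.

2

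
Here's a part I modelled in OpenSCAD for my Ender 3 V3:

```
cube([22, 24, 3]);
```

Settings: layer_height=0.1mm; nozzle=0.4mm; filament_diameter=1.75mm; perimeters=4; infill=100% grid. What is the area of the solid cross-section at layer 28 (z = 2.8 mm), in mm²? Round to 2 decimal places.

528.00 mm²

At z = 2.8 mm: the cube (footprint 22×24) is included at this height (area 528.00 mm²). Overall, the cross-section is a single solid region. Net area = 528.00 mm².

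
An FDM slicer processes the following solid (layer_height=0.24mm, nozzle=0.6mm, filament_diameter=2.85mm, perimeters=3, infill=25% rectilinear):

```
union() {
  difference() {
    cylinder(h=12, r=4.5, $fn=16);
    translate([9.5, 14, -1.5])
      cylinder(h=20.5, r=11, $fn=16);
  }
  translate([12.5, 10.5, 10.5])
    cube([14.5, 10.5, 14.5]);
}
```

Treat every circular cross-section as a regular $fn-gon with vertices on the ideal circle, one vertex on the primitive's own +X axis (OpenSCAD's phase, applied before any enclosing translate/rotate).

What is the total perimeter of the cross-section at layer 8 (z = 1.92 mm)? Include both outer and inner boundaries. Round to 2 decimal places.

28.09 mm

At z = 1.92 mm: the r=4.5 cylinder contributes a regular 16-gon of circumradius 4.5 (perimeter = 2·16·4.500·sin(180°/16) = 28.09 mm); the r=11 cylinder at (9.5, 14) contributes a regular 16-gon of circumradius 11 (perimeter = 2·16·11.000·sin(180°/16) = 68.67 mm); Subtracting the remaining from the first: starting from the r=4.5 cylinder, the r=11 cylinder at (9.5, 14) misses the remaining region (no effect) — boundary = 28.09 mm; the cube at (12.5, 10.5) is not intersected at this z (z outside [10.5, 25]); Merging all regions: only that combined region is present, so the union is just that shape — boundary = 28.09 mm. Overall, the cross-section is a single solid region. Total boundary length (outer) = 28.09 mm.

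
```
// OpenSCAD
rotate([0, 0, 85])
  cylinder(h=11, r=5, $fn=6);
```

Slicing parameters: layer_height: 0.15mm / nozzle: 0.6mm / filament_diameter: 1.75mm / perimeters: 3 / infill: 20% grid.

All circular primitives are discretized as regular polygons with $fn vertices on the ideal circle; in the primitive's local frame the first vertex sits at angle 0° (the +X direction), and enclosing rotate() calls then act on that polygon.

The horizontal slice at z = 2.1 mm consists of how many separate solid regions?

1

At z = 2.1 mm: the r=5 cylinder contributes a regular 6-gon of circumradius 5; (whole slice rotated 85° about Z — lengths, areas and connectivity unchanged). The result has 1 disconnected region.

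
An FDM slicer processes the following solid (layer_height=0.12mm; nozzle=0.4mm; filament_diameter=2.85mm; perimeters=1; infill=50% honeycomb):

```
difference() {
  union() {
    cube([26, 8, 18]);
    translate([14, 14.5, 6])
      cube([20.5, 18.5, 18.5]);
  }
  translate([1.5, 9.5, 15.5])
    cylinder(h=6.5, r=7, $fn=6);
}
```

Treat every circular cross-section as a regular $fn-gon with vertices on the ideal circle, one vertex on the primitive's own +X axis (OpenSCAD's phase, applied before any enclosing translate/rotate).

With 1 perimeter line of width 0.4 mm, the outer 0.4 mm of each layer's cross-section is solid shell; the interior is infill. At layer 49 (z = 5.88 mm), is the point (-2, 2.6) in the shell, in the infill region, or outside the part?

outside

At z = 5.88 mm: the 26×8 cube contributes its full rectangle; the cube at (14, 14.5) is absent (z outside [6, 24.5]); Taking the union: only the 26×8 cube is present, so the union is just that shape — 1 connected region; the cylinder at (1.5, 9.5) does not reach this height (z outside [15.5, 22]); Subtracting the remaining from the first: none of the subtracted shapes is present at this height, so the result so far is unchanged — 1 connected region. Overall, the cross-section is a single solid region. The nearest boundary edge runs (0.00, 8.00)→(0.00, 0.00); distance from the point to it = 2.00 mm. The point is not inside any of the regions above, so it lies outside the cross-section (2.00 mm from the nearest boundary).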